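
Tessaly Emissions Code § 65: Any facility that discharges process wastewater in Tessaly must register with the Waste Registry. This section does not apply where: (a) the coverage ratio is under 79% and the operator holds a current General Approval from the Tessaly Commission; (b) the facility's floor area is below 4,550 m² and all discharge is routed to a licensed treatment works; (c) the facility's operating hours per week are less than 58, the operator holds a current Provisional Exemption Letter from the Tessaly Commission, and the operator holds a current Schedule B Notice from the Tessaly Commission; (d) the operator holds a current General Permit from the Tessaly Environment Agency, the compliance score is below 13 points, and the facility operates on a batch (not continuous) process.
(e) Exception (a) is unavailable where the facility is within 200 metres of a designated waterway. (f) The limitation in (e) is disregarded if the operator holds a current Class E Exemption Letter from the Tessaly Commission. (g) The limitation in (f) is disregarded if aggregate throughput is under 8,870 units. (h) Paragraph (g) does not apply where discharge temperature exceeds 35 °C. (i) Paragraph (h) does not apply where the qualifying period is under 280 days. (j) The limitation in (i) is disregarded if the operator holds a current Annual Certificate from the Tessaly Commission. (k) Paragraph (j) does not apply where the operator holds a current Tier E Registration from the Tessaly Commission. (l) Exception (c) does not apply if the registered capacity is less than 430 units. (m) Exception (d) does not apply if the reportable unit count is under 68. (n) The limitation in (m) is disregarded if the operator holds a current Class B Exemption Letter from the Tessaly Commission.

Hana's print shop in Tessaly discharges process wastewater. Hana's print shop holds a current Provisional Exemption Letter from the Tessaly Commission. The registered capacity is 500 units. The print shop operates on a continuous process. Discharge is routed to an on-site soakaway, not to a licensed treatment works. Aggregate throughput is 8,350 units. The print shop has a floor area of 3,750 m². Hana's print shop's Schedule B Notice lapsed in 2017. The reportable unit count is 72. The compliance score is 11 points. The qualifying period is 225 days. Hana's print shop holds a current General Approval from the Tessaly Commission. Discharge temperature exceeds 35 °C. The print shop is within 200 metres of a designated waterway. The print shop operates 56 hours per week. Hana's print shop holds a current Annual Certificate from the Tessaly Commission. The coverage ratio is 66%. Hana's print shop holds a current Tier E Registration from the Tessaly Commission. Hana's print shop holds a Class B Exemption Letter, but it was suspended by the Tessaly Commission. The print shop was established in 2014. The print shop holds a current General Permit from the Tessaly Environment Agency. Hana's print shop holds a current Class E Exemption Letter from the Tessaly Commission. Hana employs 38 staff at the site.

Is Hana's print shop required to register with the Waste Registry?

Exception (a): the coverage ratio is 66%, under the 79% limit; a current General Approval is held — every condition holds. Turning to paragraphs (e)–(k): (e) operates against (a): the print shop is within 200 m of a designated waterway. (f) is triggered (a current Class E Exemption Letter is held), but is set aside by (g): (g) is triggered — aggregate throughput is 8,350 units, under the 8,870 units limit. (h) would limit (g) — discharge temperature exceeds 35 °C — but (i) sets (h) aside: (i) operates against (h): the qualifying period is 225 days, under the 280 days limit. (j) operates (a current Annual Certificate is held), but is overridden by (k): (k) operates against (j): a current Tier E Registration is held. (a) is therefore removed.
Exception (b) requires that all discharge is routed to a licensed treatment works; but discharge is not routed to a licensed treatment works, so (b) is unavailable.
Exception (c) requires that the operator holds a current Schedule B Notice from the Tessaly Commission; but the Schedule B Notice is not current, so (c) is unavailable.
Exception (d) fails — the facility operates on a continuous process.
None of the exceptions is available; § 65 applies in full.

Yes — Hana's print shop must register with the Waste Registry.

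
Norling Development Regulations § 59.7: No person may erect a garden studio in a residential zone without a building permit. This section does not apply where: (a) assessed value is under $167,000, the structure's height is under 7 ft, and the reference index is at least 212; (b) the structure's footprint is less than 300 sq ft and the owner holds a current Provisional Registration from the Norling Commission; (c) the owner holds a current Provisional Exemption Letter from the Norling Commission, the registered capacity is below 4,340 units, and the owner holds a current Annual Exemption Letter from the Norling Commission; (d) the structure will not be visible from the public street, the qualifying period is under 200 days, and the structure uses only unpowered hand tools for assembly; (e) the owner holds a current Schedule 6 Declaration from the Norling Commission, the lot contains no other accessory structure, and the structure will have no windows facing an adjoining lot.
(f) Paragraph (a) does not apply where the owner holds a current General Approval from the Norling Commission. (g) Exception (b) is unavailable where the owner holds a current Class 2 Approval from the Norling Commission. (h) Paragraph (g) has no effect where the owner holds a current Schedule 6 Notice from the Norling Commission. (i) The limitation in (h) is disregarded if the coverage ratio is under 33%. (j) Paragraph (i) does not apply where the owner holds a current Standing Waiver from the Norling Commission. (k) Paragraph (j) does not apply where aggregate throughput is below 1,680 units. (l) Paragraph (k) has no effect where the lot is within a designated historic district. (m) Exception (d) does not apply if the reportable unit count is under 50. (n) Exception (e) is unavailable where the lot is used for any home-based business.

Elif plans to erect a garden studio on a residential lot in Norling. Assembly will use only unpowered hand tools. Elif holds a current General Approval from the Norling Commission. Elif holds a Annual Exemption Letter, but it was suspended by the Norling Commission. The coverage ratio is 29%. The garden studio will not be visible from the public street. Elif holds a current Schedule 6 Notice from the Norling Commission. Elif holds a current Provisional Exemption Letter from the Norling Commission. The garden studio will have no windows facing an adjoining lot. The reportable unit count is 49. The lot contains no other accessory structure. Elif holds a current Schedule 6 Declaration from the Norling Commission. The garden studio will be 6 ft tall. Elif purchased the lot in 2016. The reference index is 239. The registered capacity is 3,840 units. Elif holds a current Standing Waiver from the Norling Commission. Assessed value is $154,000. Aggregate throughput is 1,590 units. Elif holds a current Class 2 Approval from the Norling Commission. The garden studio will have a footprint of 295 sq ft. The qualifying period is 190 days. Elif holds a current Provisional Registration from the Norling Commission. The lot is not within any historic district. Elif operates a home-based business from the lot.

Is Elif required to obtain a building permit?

Yes — Elif must obtain a building permit.

All of (a)'s requirements are met (assessed value is $154,000, under the $167,000 limit; the structure's height is 6 ft, under the 7 ft limit; the reference index is 239, meeting the 212 threshold). Turning to paragraph (f): (f) operates against (a): a current General Approval is held. (a) is therefore removed.
All of (b)'s requirements are met (the structure's footprint is 295 sq ft, less than the 300 sq ft limit; a current Provisional Registration is held). However, paragraphs (g)–(l) must be considered: (g) operates against (b): a current Class 2 Approval is held. (h) would limit (g) — a current Schedule 6 Notice is held — but (i) sets (h) aside: (i) is triggered — the coverage ratio is 29%, under the 33% limit. (j) operates (a current Standing Waiver is held), but yields to (k): (k) operates against (j): aggregate throughput is 1,590 units, below the 1,680 units limit. (l) is not triggered (the lot is not in a historic district), so (k) stands. So (b) is unavailable.
Exception (c) does not apply: the Annual Exemption Letter is not current.
Exception (d) is satisfied on its face — the structure will not be visible from the street; the qualifying period is 190 days, under the 200 days limit; assembly uses only hand tools. However, paragraph (m) must be considered: (m) operates against (d): the reportable unit count is 49, under the 50 limit. (d) is therefore removed.
Exception (e): a current Schedule 6 Declaration is held; the lot has no other accessory structure; no windows face an adjoining lot — every condition holds. But applying paragraph (n): (n) is engaged — a home-based business operates on the lot. Exception (e) does not apply.
No exception is made out. Elif falls within the general rule.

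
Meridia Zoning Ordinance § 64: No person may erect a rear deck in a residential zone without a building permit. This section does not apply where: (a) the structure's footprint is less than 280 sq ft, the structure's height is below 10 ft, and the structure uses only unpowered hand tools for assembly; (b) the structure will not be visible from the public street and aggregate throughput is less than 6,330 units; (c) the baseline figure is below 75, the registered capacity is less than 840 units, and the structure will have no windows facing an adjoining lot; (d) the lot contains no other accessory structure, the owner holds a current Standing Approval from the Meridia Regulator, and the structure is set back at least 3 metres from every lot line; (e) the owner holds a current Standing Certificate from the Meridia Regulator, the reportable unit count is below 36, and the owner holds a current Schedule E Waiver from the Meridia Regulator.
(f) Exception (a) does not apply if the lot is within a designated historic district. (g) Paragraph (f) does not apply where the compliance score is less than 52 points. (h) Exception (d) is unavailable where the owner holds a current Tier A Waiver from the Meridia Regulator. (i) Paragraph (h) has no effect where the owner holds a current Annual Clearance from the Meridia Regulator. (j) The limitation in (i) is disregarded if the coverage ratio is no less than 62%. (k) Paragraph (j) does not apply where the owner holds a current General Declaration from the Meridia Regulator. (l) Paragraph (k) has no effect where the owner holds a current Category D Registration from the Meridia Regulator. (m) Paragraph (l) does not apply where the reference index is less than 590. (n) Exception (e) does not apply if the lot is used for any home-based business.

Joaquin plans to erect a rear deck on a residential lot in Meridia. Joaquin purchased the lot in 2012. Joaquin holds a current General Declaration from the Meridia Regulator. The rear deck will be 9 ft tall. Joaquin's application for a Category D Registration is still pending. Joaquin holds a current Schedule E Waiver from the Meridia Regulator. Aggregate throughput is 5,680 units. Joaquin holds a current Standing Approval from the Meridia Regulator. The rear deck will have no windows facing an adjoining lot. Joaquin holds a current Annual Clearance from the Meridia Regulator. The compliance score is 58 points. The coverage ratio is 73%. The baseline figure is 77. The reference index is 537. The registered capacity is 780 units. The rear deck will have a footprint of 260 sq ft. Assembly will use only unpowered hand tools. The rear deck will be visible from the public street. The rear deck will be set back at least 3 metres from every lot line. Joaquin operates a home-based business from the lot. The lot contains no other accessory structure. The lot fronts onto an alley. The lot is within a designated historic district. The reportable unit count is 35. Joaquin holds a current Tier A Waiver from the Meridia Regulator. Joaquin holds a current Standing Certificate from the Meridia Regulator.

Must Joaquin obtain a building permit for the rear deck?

No — exception (d) applies; Joaquin does not need a building permit.

Exception (a)'s conditions are all satisfied: the structure's footprint is 260 sq ft, less than the 280 sq ft limit; the structure's height is 9 ft, below the 10 ft limit; assembly uses only hand tools. But: (f) applies — the lot is in a historic district. (g) does not operate here (the compliance score is 58 points, not less than 52 points), so (f) stands. So (a) is unavailable.
Exception (b) does not apply: the structure will be visible from the street.
Exception (c) fails — the baseline figure is 77, not below 75.
Exception (d): the lot has no other accessory structure; a current Standing Approval is held; the setback is at least 3 m on every side — every condition holds. Considering the limiting provisions: (h) would limit (d) — a current Tier A Waiver is held — but (i) sets (h) aside: (i) is engaged — a current Annual Clearance is held. (j) would limit (i) — the coverage ratio is 73%, meeting the 62% threshold — but (k) sets (j) aside: (k) operates — a current General Declaration is held. (l), which would lift (k), is not triggered — no current Category D Registration is held. So (d) applies.
Exception (e)'s conditions are all satisfied: a current Standing Certificate is held; the reportable unit count is 35, below the 36 limit; a current Schedule E Waiver is held. But applying paragraph (n): (n) operates — a home-based business operates on the lot. (e) is therefore removed.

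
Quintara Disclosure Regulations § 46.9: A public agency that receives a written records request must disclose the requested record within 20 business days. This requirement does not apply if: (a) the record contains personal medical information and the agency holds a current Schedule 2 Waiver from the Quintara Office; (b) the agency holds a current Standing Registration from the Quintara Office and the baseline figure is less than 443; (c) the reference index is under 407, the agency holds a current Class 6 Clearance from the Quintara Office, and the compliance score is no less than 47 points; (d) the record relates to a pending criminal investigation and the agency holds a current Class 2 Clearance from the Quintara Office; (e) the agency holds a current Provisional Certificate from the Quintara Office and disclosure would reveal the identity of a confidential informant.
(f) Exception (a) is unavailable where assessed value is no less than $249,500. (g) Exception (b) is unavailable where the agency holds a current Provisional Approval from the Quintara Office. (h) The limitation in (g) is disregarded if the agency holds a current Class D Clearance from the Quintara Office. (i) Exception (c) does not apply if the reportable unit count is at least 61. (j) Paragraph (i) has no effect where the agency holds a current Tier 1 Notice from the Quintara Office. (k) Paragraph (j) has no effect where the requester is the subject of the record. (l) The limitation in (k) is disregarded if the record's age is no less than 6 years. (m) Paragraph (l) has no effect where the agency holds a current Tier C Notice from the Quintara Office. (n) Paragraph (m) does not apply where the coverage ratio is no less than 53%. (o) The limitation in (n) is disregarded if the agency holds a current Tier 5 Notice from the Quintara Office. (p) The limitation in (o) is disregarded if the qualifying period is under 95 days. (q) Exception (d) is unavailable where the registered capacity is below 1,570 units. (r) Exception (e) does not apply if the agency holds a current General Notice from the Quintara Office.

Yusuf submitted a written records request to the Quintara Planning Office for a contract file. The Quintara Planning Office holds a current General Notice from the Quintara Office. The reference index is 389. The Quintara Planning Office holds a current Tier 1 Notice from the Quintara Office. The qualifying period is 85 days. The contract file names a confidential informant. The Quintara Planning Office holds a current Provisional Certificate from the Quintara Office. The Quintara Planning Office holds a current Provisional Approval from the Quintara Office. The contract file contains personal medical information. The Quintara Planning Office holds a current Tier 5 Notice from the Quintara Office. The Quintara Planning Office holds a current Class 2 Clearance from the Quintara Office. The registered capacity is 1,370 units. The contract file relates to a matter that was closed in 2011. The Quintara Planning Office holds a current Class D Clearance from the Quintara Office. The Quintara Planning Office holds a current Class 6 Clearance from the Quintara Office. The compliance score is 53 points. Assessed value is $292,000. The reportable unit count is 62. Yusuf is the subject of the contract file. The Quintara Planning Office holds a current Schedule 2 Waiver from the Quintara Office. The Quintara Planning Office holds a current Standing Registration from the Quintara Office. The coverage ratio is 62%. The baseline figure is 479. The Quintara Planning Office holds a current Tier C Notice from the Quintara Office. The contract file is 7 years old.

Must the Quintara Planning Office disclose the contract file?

No — exception (c) applies; the Quintara Planning Office is not required to disclose the contract file.

Exception (a): the contract file contains personal medical information; a current Schedule 2 Waiver is held — every condition holds. Turning to paragraph (f): (f) operates against (a): assessed value is $292,000, meeting the $249,500 threshold. So (a) is unavailable.
Exception (b) fails — the baseline figure is 479, not less than 443.
All of (c)'s requirements are met (the reference index is 389, under the 407 limit; a current Class 6 Clearance is held; the compliance score is 53 points, meeting the 47 points threshold). Applying paragraphs (i)–(p): (i) applies (the reportable unit count is 62, meeting the 61 threshold), but is set aside by (j): (j) operates against (i): a current Tier 1 Notice is held. (k) operates (Yusuf is the subject of the contract file), but is itself disapplied by (l): (l) operates against (k): the record's age is 7 years, meeting the 6 years threshold. (m) is triggered (a current Tier C Notice is held), but is displaced by (n): (n) applies — the coverage ratio is 62%, meeting the 53% threshold. (o) operates (a current Tier 5 Notice is held), but is overridden by (p): (p) operates against (o): the qualifying period is 85 days, under the 95 days limit. Exception (c) stands.
Exception (d) requires that the record relates to a pending criminal investigation; but the contract file relates to a closed matter, so (d) is unavailable.
All of (e)'s requirements are met (a current Provisional Certificate is held; the contract file names a confidential informant). Turning to paragraph (r): (r) operates against (e): a current General Notice is held. So (e) is unavailable.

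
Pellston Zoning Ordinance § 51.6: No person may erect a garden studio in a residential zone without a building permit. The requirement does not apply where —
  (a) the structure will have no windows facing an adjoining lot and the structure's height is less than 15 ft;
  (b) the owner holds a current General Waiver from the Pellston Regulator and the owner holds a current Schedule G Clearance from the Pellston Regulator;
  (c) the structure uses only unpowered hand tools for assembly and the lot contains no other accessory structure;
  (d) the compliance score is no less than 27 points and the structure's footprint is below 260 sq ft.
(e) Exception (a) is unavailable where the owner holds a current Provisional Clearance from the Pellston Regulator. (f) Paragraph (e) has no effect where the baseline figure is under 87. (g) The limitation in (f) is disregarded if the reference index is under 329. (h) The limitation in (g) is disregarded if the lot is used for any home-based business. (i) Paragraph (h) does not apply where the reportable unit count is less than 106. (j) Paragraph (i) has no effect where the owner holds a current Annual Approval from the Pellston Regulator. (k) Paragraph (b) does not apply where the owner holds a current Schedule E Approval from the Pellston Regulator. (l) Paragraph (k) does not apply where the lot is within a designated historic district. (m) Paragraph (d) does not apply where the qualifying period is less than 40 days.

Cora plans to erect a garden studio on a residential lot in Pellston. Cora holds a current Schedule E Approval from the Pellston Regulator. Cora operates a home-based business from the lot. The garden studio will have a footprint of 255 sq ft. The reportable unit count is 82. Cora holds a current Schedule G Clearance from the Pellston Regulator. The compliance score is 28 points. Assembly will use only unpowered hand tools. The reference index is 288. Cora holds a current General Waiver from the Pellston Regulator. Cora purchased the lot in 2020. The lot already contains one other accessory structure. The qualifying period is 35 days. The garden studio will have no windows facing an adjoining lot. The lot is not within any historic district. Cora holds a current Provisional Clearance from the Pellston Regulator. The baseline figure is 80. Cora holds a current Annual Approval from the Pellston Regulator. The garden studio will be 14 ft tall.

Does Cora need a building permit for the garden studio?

No — exception (a) applies; Cora does not need a building permit.

Exception (a): no windows face an adjoining lot; the structure's height is 14 ft, less than the 15 ft limit — every condition holds. Considering the limiting provisions: (e) would limit (a) — a current Provisional Clearance is held — but (f) sets (e) aside: (f) operates against (e): the baseline figure is 80, under the 87 limit. (g) would limit (f) — the reference index is 288, under the 329 limit — but (h) sets (g) aside: (h) is triggered — a home-based business operates on the lot. (i) would limit (h) — the reportable unit count is 82, less than the 106 limit — but (j) sets (i) aside: (j) operates against (i): a current Annual Approval is held. (a) remains available.
Exception (b)'s conditions are all satisfied: a current General Waiver is held; a current Schedule G Clearance is held. But: (k) is engaged — a current Schedule E Approval is held. (l), which would lift (k), is not engaged — the lot is not in a historic district. Exception (b) does not apply.
Exception (c) does not apply: the lot already has another accessory structure.
All of (d)'s requirements are met (the compliance score is 28 points, meeting the 27 points threshold; the structure's footprint is 255 sq ft, below the 260 sq ft limit). However, paragraph (m) must be considered: (m) is triggered — the qualifying period is 35 days, less than the 40 days limit. So (d) is unavailable.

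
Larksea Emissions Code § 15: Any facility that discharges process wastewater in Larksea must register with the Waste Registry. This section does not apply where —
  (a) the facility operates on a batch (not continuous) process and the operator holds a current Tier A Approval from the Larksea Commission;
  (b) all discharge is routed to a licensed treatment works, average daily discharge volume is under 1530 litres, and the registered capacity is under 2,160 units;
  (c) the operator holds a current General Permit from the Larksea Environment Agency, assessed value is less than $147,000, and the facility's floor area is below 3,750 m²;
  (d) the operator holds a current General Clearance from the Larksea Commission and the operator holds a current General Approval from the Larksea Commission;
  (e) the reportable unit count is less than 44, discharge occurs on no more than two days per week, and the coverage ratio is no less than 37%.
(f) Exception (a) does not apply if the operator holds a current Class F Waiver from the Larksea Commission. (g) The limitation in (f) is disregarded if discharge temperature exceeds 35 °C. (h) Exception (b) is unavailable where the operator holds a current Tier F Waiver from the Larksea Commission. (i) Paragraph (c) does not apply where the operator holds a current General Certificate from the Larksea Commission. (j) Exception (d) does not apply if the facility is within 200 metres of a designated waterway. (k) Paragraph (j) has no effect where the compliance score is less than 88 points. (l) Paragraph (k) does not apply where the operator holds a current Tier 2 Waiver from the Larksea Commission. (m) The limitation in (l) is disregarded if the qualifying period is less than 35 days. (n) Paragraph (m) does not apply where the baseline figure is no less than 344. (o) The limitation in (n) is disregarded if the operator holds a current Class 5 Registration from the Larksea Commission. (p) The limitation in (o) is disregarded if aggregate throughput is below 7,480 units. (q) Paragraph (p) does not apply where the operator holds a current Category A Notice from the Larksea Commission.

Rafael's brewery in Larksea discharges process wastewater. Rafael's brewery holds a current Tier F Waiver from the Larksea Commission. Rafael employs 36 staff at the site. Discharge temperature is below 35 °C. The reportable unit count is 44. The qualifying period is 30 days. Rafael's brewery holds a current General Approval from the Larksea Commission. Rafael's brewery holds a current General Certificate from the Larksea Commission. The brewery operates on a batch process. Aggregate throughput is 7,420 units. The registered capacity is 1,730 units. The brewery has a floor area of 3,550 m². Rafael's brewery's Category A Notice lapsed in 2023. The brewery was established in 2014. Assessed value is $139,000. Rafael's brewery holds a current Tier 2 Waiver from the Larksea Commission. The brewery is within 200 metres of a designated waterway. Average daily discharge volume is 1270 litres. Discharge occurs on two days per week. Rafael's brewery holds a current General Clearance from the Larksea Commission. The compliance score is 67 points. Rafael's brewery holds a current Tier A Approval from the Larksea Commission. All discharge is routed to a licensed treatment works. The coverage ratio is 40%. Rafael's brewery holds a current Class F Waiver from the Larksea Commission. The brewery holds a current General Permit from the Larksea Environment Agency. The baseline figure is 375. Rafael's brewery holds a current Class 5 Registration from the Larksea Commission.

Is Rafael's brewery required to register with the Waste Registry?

Exception (a): the facility operates on a batch process; a current Tier A Approval is held — every condition holds. But applying paragraphs (f)–(g): (f) is engaged — a current Class F Waiver is held. (g) is not engaged (discharge temperature is below 35 °C), so (f) stands. Exception (a) does not apply.
All of (b)'s requirements are met (discharge is routed to a licensed treatment works; average daily discharge volume is 1270 litres, under the 1530 litres limit; the registered capacity is 1,730 units, under the 2,160 units limit). But: (h) operates — a current Tier F Waiver is held. Exception (b) does not apply.
Exception (c)'s conditions are all satisfied: a current General Permit is held; assessed value is $139,000, less than the $147,000 limit; the facility's floor area is 3,550 m², below the 3,750 m² limit. But: (i) operates — a current General Certificate is held. Exception (c) does not apply.
Exception (d): a current General Clearance is held; a current General Approval is held — every condition holds. Turning to paragraphs (j)–(q): (j) applies — the brewery is within 200 m of a designated waterway. (k) is triggered (the compliance score is 67 points, less than the 88 points limit), but is itself disapplied by (l): (l) operates against (k): a current Tier 2 Waiver is held. (m) would limit (l) — the qualifying period is 30 days, less than the 35 days limit — but (n) sets (m) aside: (n) is engaged — the baseline figure is 375, meeting the 344 threshold. (o) applies (a current Class 5 Registration is held), but is displaced by (p): (p) operates — aggregate throughput is 7,420 units, below the 7,480 units limit. (q), which would lift (p), does not operate here — the Category A Notice is not current. Exception (d) does not apply.
Exception (e) does not apply: the reportable unit count is 44, not less than 44.
Every exception is unavailable, so the rule governs.

Yes — Rafael's brewery must register with the Waste Registry.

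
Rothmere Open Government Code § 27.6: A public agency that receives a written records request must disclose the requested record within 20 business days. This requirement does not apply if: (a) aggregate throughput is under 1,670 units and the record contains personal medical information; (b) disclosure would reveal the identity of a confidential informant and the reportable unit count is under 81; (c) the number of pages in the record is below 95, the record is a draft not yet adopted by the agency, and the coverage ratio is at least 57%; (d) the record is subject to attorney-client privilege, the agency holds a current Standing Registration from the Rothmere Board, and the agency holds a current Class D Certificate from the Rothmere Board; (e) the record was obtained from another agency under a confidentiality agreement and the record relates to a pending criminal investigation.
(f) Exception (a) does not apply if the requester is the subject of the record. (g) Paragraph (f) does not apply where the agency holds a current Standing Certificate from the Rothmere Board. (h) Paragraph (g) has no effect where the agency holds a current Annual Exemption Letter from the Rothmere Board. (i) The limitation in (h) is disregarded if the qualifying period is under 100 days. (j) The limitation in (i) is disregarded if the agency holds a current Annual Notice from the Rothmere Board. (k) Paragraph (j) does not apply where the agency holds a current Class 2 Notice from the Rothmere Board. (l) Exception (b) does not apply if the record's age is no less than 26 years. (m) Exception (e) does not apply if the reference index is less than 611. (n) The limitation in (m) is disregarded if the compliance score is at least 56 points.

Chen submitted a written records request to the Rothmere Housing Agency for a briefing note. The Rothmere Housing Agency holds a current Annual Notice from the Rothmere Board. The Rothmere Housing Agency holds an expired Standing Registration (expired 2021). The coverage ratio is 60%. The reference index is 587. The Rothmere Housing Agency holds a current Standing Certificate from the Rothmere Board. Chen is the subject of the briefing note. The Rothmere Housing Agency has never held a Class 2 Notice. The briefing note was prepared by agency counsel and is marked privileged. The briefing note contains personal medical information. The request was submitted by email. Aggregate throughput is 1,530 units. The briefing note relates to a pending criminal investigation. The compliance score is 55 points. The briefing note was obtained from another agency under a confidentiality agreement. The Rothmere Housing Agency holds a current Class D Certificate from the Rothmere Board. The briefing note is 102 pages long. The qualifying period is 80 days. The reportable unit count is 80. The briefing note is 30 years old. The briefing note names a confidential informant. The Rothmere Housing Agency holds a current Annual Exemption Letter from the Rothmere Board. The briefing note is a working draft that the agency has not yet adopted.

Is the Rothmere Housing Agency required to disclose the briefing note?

Yes — the Rothmere Housing Agency must disclose the briefing note.

Exception (a): aggregate throughput is 1,530 units, under the 1,670 units limit; the briefing note contains personal medical information — every condition holds. But: (f) operates against (a): Chen is the subject of the briefing note. (g) would limit (f) — a current Standing Certificate is held — but (h) sets (g) aside: (h) is engaged — a current Annual Exemption Letter is held. (i) is triggered (the qualifying period is 80 days, under the 100 days limit), but yields to (j): (j) is engaged — a current Annual Notice is held. (k), which would lift (j), is not triggered — there is no Class 2 Notice in force. So (a) is unavailable.
Exception (b): the briefing note names a confidential informant; the reportable unit count is 80, under the 81 limit — every condition holds. But: (l) operates against (b): the record's age is 30 years, meeting the 26 years threshold. (b) is therefore removed.
Exception (c) requires that the number of pages in the record is below 95; but the number of pages in the record is 102, not below 95, so (c) is unavailable.
Exception (d) does not apply: no current Standing Registration is held.
Exception (e)'s conditions are all satisfied: the briefing note was obtained under a confidentiality agreement; the briefing note relates to a pending investigation. However, paragraphs (m)–(n) must be considered: (m) applies — the reference index is 587, less than the 611 limit. (n), which would lift (m), is not triggered — the compliance score is 55 points, short of 56 points. (e) is therefore removed.
No exception applies. The general rule governs.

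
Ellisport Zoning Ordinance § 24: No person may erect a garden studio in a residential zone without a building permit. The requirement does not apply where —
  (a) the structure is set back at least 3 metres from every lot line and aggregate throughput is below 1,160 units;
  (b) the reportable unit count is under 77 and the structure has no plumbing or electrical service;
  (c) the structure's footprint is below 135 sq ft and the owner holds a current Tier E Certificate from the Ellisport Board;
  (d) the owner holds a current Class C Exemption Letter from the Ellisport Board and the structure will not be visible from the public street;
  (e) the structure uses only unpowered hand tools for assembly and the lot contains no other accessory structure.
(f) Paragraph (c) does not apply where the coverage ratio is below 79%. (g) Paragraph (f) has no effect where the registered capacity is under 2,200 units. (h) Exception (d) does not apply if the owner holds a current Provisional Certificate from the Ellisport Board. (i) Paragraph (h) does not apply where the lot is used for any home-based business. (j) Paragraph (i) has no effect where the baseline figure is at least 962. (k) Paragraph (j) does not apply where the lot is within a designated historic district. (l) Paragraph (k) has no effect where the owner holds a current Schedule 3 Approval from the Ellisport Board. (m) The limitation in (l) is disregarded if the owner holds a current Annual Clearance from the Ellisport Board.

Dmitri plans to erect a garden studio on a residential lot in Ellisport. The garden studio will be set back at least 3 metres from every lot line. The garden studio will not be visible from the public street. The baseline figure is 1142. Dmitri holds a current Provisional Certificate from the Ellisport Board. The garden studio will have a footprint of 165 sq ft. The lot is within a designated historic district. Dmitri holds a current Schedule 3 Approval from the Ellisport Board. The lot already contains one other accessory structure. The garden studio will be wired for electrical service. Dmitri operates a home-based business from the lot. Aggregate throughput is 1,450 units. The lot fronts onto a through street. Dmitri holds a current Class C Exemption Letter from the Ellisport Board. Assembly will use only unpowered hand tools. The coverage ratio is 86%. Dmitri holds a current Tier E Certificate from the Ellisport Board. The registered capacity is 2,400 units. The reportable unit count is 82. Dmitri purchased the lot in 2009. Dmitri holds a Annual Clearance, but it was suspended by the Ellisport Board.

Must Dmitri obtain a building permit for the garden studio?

Exception (a) requires that aggregate throughput is below 1,160 units; but aggregate throughput is 1,450 units, not below 1,160 units, so (a) is unavailable.
Exception (b) fails — the reportable unit count is 82, not under 77.
Exception (c) does not apply: the structure's footprint is 165 sq ft, not below 135 sq ft.
All of (d)'s requirements are met (a current Class C Exemption Letter is held; the structure will not be visible from the street). However, paragraphs (h)–(m) must be considered: (h) operates against (d): a current Provisional Certificate is held. (i) is engaged (a home-based business operates on the lot), but is displaced by (j): (j) operates against (i): the baseline figure is 1,142, meeting the 962 threshold. (k) is triggered (the lot is in a historic district), but is set aside by (l): (l) operates against (k): a current Schedule 3 Approval is held. (m), which would lift (l), does not operate here — no current Annual Clearance is held. Exception (d) does not apply.
Exception (e) requires that the lot contains no other accessory structure; but the lot already has another accessory structure, so (e) is unavailable.
Every exception is unavailable, so the rule governs.

Yes — Dmitri must obtain a building permit.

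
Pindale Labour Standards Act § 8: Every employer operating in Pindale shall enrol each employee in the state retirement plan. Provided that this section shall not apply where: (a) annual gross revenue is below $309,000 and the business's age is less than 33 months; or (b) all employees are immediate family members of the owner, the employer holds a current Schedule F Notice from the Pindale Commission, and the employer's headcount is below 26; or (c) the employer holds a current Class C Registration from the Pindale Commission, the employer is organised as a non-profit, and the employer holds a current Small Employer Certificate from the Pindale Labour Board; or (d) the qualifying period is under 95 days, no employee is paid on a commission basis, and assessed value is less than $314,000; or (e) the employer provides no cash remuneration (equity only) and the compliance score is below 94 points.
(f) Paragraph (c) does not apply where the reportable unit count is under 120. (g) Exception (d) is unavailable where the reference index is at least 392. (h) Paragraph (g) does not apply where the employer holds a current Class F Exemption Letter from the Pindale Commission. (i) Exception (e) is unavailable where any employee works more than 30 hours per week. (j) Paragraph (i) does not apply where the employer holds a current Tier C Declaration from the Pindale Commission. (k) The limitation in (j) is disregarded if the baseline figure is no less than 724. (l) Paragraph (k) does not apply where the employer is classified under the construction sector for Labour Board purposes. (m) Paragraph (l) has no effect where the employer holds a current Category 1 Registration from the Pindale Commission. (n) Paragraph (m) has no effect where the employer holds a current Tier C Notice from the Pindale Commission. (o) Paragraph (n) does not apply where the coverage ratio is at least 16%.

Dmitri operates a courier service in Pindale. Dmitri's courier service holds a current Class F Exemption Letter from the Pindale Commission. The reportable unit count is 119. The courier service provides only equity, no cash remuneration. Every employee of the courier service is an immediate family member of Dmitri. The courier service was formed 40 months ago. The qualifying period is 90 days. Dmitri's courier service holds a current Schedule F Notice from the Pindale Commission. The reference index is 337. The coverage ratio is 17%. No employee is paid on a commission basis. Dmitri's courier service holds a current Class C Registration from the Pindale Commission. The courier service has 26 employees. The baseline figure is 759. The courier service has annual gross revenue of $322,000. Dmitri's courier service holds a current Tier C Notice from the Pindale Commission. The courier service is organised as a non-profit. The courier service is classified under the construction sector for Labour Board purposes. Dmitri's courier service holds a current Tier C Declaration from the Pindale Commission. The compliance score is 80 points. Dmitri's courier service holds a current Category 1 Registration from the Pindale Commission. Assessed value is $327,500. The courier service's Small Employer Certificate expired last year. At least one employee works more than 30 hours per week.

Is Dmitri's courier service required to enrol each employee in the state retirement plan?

Exception (a) does not apply: annual gross revenue is $322,000, not below $309,000.
Exception (b) fails — the employer's headcount is 26, not below 26.
Exception (c) requires that the employer holds a current Small Employer Certificate from the Pindale Labour Board; but the Small Employer Certificate has expired, so (c) is unavailable.
Exception (d) fails — assessed value is $327,500, not less than $314,000.
All of (e)'s requirements are met (remuneration is equity-only; the compliance score is 80 points, below the 94 points limit). However, paragraphs (i)–(o) must be considered: (i) operates against (e): at least one employee exceeds 30 hours/week. (j) operates (a current Tier C Declaration is held), but is overridden by (k): (k) applies — the baseline figure is 759, meeting the 724 threshold. (l) operates (the courier service is classified under the construction sector), but yields to (m): (m) is engaged — a current Category 1 Registration is held. (n) would limit (m) — a current Tier C Notice is held — but (o) sets (n) aside: (o) operates against (n): the coverage ratio is 17%, meeting the 16% threshold. (e) is therefore removed.
Every exception is unavailable, so the rule governs.

Yes — Dmitri's courier service must enrol each employee in the state retirement plan.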